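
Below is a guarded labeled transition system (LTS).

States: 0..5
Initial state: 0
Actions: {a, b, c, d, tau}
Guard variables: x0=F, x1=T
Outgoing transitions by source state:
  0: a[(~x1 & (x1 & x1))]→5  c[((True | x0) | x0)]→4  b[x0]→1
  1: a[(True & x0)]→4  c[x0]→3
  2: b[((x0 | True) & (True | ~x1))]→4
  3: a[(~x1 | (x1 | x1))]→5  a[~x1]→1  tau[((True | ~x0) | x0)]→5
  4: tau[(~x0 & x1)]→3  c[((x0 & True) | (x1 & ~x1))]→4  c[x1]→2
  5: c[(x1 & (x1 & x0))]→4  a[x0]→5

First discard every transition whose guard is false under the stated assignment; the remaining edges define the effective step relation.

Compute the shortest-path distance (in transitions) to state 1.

Answer: UNREACHABLE

Working:
Breadth-first toward 1:
  Layer 0: {0}
  Layer 1: {4}
  Layer 2: {2,3}
  Layer 3: {5}
1 never appears.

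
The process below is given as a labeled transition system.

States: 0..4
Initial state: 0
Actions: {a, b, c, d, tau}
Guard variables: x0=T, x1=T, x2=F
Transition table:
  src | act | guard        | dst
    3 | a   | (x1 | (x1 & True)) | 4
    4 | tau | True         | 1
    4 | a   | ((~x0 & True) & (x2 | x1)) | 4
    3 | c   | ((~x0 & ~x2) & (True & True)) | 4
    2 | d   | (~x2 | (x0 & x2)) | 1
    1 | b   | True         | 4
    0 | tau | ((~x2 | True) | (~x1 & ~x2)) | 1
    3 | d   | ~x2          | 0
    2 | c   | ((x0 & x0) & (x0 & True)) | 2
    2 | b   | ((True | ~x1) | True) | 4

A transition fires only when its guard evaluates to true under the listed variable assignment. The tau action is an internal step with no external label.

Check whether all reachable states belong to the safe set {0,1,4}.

Answer: INVARIANT HOLDS

Working:
Safe = {0,1,4}
Reach set: {0,1,4}
  0: ok
  1: ok
  4: ok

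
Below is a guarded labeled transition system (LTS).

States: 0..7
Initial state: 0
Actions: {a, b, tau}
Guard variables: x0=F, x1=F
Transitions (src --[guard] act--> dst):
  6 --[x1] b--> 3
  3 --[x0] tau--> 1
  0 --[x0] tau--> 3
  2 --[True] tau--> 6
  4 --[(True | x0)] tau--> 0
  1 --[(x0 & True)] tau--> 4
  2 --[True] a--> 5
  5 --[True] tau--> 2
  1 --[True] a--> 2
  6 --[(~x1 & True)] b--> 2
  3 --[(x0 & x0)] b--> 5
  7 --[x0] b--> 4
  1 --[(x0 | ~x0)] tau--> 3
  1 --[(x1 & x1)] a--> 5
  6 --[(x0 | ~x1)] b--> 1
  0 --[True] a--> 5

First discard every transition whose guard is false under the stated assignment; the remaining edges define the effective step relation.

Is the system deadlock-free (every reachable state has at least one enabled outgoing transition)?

Answer: DEADLOCK at state 3

Working:
Reachable = {0,1,2,3,5,6}
  0: a→5  [1 exit(s)]
  1: a→2  tau→3  [2 exit(s)]
  2: a→5  tau→6  [2 exit(s)]
  3: ∅  [STUCK]
  5: tau→2  [1 exit(s)]
  6: b→1  b→2  [2 exit(s)]
trace reaching 3: a·tau·tau·b·tau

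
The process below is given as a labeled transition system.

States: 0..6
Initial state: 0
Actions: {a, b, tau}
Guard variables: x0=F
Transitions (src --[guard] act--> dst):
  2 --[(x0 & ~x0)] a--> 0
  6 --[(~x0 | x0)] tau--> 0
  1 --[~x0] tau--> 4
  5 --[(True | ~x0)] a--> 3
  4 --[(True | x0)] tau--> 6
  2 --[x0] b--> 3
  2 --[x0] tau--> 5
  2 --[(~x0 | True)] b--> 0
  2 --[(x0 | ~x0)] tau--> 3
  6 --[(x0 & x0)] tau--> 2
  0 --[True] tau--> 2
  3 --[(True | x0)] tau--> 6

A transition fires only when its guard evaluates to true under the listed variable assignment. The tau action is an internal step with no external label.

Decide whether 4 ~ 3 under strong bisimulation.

Answer: BISIMILAR

Working:
Bisimulation quotient by refinement:
  P[0] = {{0,1,2,3,4,5,6}}
  P[1] = {{0,1,3,4,6},{2},{5}}
  P[2] = {{0},{1,3,4,6},{2},{5}}
  P[3] = {{0},{1,3,4},{2},{5},{6}}
  P[4] = {{0},{1},{2},{3,4},{5},{6}}
Fixed point at round 5; 6 class(es).
4∈{3,4}, 3∈{3,4}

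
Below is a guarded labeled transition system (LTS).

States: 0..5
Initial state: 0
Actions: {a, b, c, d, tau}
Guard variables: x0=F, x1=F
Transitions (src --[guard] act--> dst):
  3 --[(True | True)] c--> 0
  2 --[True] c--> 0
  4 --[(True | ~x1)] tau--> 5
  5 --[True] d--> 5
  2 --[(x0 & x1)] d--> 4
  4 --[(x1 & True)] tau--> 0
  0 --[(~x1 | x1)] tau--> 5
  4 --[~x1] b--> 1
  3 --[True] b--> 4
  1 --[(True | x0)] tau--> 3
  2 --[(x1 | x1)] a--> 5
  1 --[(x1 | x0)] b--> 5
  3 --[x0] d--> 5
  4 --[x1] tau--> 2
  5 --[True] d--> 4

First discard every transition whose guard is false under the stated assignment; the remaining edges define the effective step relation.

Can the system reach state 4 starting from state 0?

Answer: REACHABLE

Analysis:
After dropping false guards: 9 live edges.
depth 0: {0}
depth 1: {5}  cumulative {0,5}
depth 2: {4}  cumulative {0,4,5}
depth 3: {1}  cumulative {0,1,4,5}
depth 4: {3}  cumulative {0,1,3,4,5}
R = {0,1,3,4,5}
Path to 4: tau·d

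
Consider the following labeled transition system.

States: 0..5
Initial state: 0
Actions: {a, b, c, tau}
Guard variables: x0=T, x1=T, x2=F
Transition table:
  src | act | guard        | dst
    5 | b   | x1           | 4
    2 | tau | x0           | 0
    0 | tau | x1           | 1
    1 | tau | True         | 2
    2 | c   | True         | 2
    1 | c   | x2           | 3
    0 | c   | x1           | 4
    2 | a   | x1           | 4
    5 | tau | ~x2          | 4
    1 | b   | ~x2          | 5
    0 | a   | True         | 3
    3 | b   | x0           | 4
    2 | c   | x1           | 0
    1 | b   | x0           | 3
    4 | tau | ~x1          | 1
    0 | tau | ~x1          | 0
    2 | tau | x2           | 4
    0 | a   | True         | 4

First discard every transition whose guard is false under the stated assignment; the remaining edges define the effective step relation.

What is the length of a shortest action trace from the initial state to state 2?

Answer: 2

Analysis:
Breadth-first toward 2:
  depth 0: {0}
  depth 1: {1,3,4}
  depth 2: {2,5}
first hit 2 at d=2 via tau·tau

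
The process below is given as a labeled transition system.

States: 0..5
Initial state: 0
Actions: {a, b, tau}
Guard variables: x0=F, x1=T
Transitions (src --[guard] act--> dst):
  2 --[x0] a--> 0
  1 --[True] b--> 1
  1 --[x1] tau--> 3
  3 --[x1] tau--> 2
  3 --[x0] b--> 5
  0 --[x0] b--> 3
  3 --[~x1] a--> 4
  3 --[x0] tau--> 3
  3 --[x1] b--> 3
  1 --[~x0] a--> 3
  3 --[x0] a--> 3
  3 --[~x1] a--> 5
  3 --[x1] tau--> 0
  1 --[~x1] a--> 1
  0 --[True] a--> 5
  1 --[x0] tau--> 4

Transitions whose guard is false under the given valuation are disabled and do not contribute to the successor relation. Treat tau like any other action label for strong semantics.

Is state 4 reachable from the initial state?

7 transition(s) survive guard evaluation.
L0 = {0}
L1 = {5}  cumulative {0,5}
Reach set: {0,5}

Answer: UNREACHABLE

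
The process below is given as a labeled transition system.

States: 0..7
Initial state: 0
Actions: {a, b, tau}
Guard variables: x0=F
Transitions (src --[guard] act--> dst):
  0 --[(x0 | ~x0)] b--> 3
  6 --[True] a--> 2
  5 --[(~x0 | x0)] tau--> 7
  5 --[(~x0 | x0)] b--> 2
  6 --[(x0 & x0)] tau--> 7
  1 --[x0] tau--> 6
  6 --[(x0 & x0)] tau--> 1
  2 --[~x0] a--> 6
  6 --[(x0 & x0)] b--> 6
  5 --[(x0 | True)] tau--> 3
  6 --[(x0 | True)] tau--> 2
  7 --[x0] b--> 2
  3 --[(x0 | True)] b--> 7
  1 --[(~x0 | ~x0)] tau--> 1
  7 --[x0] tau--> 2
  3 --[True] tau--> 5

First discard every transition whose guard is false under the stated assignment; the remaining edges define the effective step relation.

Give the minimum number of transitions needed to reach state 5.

Answer: 2

Working:
Breadth-first toward 5:
  Layer 0: {0}
  Layer 1: {3}
  Layer 2: {5,7}
depth(5)=2, e.g. b·tau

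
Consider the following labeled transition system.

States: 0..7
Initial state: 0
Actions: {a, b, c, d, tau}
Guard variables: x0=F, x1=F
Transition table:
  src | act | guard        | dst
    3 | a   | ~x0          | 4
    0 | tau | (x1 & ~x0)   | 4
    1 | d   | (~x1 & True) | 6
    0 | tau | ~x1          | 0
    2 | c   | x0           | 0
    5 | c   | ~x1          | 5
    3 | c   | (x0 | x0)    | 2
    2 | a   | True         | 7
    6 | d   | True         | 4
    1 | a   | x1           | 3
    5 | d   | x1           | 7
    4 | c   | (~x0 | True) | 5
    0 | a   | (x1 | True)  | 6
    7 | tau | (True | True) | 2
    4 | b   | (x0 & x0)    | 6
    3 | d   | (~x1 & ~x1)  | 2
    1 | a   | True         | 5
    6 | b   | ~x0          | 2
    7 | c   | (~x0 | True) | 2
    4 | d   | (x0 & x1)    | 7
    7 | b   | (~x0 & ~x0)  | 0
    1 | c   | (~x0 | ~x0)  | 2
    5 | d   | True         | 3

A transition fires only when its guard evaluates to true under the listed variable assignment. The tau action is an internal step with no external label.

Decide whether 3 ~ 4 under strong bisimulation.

Compute ~ classes (split until stable):
  P[0] = {{0,1,2,3,4,5,6,7}}
  P[1] = {{0},{1},{2},{3},{4},{5},{6},{7}}
8 equivalence class(es) (converged in 2)
class of 3: {3}; class of 4: {4}

Answer: NOT BISIMILAR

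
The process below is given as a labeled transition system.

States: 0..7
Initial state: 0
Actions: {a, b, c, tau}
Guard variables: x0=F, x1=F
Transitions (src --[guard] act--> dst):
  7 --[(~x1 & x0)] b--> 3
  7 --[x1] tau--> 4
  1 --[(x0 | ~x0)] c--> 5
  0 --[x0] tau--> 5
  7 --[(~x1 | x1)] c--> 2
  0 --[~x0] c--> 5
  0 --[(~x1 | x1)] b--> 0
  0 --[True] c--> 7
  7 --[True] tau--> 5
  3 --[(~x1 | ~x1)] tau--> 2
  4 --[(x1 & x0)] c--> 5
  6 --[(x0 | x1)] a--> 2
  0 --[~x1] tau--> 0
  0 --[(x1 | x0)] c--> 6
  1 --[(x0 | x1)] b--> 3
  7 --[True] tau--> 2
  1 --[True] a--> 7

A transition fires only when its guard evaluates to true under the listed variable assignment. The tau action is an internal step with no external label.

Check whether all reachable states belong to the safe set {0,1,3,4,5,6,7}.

Allowed set {0,1,3,4,5,6,7}
Reach set: {0,2,5,7}
  0: ✓
  2: ✗ unsafe
  5: ✓
  7: ✓
counterexample path to 2: c·c

Answer: INVARIANT VIOLATED at state 2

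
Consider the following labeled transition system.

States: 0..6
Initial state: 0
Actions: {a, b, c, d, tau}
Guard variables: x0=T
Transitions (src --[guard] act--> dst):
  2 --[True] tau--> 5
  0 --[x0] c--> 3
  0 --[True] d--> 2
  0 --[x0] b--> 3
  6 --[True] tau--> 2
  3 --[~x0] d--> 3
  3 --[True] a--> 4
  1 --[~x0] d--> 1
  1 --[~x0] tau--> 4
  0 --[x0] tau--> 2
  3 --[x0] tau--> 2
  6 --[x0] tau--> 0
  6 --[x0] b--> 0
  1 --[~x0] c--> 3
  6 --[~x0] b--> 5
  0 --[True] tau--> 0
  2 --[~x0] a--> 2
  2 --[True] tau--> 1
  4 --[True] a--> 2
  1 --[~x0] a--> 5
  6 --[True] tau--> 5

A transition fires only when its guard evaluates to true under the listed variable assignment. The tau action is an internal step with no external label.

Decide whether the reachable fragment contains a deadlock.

Answer: DEADLOCK at state 1

Trace:
Reachable = {0,1,2,3,4,5}
  0: b→3  c→3  d→2  tau→0  tau→2  [5 out]
  1: ∅  [STUCK]
  2: tau→1  tau→5  [2 out]
  3: a→4  tau→2  [2 out]
  4: a→2  [1 out]
  5: ∅  [STUCK]
trace reaching 1: d·tau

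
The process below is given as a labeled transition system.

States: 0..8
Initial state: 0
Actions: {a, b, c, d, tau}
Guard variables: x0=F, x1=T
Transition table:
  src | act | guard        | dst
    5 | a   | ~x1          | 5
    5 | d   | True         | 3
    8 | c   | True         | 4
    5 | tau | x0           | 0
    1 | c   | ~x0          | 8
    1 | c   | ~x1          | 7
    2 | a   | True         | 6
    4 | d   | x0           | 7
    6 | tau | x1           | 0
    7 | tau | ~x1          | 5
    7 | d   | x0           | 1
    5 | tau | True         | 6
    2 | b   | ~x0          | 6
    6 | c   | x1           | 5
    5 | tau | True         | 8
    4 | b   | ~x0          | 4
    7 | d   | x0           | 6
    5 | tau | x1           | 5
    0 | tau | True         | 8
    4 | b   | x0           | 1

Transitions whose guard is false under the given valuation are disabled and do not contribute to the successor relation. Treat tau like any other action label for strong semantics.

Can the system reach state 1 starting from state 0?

Answer: UNREACHABLE

Analysis:
Guard filter leaves 12 enabled edge(s).
Layer 0: {0}
Layer 1: {8}  total {0,8}
Layer 2: {4}  total {0,4,8}
R = {0,4,8}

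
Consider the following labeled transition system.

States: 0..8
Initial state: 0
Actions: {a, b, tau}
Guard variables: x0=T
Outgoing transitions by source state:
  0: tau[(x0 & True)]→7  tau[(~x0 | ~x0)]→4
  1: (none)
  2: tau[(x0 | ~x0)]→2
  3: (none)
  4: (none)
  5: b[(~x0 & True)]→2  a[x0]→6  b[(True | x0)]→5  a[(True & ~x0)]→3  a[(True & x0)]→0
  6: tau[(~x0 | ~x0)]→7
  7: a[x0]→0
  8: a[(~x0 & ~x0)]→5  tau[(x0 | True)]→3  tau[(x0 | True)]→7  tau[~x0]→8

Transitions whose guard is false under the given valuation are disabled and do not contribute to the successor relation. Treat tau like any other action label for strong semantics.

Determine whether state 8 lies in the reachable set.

8 transition(s) survive guard evaluation.
Layer 0: {0}
Layer 1: {7}  cumulative {0,7}
Reachable = {0,7}

Answer: UNREACHABLE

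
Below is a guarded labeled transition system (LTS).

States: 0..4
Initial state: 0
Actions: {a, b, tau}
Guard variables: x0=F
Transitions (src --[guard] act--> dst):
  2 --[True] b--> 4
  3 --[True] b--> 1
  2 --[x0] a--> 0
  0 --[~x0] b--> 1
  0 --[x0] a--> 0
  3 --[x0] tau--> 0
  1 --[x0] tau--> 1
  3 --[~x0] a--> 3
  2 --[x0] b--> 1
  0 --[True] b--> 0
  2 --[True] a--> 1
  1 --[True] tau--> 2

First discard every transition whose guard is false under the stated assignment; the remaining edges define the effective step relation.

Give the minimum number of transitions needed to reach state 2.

BFS to 2:
  depth 0: {0}
  depth 1: {1}
  depth 2: {2}
depth(2)=2, e.g. b·tau

Answer: 2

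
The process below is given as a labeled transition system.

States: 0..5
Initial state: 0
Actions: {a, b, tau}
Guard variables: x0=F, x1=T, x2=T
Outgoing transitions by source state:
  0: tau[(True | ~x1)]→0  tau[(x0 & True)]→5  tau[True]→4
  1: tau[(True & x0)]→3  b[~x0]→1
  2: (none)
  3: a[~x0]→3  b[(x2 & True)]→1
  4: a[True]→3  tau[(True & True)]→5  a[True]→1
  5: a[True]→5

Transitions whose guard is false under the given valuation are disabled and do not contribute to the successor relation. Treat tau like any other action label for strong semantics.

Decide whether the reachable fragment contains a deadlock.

Answer: DEADLOCK-FREE

Working:
R = {0,1,3,4,5}
  0: tau→0  tau→4  [2 exit(s)]
  1: b→1  [1 exit(s)]
  3: a→3  b→1  [2 exit(s)]
  4: a→1  a→3  tau→5  [3 exit(s)]
  5: a→5  [1 exit(s)]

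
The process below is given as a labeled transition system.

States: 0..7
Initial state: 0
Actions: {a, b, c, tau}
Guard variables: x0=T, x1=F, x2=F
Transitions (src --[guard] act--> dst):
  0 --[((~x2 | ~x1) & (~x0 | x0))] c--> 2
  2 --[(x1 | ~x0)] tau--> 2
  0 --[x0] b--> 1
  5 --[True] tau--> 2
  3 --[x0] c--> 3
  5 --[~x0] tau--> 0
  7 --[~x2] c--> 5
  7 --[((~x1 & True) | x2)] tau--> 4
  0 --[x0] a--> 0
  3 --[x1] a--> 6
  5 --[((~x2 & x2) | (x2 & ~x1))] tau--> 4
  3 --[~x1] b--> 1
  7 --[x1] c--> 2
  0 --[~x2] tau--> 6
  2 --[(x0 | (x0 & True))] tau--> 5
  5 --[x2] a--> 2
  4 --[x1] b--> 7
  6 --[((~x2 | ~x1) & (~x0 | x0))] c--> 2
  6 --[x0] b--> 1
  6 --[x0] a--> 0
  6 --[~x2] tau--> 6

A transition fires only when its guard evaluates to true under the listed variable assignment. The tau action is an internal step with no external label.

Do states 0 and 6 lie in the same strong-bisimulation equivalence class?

Compute ~ classes (split until stable):
  P[0] = {{0,1,2,3,4,5,6,7}}
  P[1] = {{0,6},{1,4},{2,5},{3},{7}}
5 equivalence class(es) (converged in 2)
[0]={0,6}  [6]={0,6}

Answer: BISIMILAR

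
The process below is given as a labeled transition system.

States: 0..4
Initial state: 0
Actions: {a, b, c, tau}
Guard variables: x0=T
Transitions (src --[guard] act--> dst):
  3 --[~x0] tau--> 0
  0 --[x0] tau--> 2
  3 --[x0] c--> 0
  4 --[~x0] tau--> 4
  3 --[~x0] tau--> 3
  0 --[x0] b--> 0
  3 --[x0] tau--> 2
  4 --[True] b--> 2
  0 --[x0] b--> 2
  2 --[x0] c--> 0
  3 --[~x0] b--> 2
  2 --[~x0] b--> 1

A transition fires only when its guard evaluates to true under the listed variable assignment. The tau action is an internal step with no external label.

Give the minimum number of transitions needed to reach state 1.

Layered search for 1:
  depth 0: {0}
  depth 1: {2}
1 never appears.

Answer: UNREACHABLE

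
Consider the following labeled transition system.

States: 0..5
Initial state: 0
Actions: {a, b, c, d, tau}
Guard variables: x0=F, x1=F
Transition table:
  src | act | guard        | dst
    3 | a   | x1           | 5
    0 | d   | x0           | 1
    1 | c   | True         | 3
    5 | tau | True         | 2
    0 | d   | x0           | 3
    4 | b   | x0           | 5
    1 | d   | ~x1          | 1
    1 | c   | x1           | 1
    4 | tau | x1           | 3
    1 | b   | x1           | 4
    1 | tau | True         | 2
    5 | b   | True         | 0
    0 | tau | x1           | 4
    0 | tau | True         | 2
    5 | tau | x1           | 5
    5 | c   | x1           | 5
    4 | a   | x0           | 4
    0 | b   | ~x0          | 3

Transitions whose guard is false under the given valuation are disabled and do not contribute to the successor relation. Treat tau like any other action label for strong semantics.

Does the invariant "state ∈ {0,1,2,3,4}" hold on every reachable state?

Answer: INVARIANT HOLDS

Trace:
Inv-set: {0,1,2,3,4}
Reachable = {0,2,3}
  0: safe
  2: safe
  3: safe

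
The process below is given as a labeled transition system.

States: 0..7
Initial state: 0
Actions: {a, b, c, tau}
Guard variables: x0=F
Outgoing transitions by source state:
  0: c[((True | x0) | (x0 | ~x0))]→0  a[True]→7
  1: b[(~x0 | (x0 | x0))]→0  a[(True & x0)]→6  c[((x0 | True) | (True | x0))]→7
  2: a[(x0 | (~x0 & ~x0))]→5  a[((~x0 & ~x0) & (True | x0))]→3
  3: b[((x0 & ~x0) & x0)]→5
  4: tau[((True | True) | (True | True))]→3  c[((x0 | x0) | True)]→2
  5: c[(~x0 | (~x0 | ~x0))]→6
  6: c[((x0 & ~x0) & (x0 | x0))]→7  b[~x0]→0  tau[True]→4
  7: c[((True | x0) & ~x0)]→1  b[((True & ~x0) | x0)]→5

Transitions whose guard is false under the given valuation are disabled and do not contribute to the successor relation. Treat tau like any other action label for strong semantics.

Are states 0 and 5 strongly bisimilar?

Bisimulation quotient by refinement:
  P[0] = {{0,1,2,3,4,5,6,7}}
  P[1] = {{0},{1,7},{2},{3},{4},{5},{6}}
  P[2] = {{0},{1},{2},{3},{4},{5},{6},{7}}
stable after 3 split(s): 8 block(s)
[0]={0}  [5]={5}

Answer: NOT BISIMILAR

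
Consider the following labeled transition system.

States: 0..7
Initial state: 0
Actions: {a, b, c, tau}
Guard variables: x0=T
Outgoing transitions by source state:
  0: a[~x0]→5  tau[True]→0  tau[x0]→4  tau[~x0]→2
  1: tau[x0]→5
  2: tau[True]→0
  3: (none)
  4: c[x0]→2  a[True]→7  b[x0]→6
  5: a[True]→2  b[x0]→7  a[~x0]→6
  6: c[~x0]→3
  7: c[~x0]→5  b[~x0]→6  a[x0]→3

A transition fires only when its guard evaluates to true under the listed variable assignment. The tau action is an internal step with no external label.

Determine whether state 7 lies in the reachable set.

Answer: REACHABLE

Working:
Guard filter leaves 10 enabled edge(s).
Layer 0: {0}
Layer 1: {4}  now seen {0,4}
Layer 2: {2,6,7}  now seen {0,2,4,6,7}
Layer 3: {3}  now seen {0,2,3,4,6,7}
Reachable = {0,2,3,4,6,7}
witness 7: tau·a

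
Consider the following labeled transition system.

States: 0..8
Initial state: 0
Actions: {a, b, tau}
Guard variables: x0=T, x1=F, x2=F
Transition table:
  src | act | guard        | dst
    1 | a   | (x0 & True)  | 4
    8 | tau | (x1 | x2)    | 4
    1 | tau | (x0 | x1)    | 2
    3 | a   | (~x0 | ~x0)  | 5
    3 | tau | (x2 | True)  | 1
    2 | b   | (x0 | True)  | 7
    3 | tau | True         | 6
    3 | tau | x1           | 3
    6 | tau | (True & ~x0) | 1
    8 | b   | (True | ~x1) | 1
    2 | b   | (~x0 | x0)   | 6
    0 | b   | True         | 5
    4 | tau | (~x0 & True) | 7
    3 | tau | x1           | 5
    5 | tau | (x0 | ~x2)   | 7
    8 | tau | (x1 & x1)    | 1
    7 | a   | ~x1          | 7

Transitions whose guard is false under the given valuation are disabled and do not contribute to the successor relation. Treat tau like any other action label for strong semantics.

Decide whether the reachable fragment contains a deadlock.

Reachable = {0,5,7}
  0: b→5  [1 exit(s)]
  5: tau→7  [1 exit(s)]
  7: a→7  [1 exit(s)]

Answer: DEADLOCK-FREE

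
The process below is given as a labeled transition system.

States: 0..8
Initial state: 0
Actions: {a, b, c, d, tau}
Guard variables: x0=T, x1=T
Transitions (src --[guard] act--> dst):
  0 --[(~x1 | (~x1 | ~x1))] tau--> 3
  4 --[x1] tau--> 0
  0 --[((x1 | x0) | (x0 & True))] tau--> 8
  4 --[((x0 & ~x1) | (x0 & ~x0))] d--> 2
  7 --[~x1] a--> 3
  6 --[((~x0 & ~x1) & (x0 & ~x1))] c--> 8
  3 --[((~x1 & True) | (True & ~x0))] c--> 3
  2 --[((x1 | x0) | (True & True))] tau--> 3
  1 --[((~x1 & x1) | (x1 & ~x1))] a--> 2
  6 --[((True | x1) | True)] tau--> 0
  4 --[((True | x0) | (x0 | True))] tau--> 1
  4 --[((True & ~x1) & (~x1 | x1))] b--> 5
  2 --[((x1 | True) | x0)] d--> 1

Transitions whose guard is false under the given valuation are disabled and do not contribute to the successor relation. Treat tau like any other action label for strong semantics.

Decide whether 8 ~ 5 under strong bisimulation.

Compute ~ classes (split until stable):
  π0 = {{0,1,2,3,4,5,6,7,8}}
  π1 = {{0,4,6},{1,3,5,7,8},{2}}
  π2 = {{0},{1,3,5,7,8},{2},{4},{6}}
Fixed point at round 3; 5 class(es).
[8]={1,3,5,7,8}  [5]={1,3,5,7,8}

Answer: BISIMILAR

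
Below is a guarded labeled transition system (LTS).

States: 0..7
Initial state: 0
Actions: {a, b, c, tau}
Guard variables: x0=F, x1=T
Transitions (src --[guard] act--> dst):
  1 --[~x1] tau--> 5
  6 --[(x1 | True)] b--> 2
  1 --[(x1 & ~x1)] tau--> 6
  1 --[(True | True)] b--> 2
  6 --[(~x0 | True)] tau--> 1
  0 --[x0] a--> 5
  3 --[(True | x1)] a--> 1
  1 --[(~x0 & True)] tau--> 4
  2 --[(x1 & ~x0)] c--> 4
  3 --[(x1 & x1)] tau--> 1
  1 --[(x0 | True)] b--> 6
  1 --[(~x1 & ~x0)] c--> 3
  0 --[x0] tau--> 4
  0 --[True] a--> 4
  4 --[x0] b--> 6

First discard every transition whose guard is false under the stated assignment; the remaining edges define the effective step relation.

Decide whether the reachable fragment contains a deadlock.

Reachable = {0,4}
  0: a→4  [1 out]
  4: ∅  [no exit]
trace reaching 4: a

Answer: DEADLOCK at state 4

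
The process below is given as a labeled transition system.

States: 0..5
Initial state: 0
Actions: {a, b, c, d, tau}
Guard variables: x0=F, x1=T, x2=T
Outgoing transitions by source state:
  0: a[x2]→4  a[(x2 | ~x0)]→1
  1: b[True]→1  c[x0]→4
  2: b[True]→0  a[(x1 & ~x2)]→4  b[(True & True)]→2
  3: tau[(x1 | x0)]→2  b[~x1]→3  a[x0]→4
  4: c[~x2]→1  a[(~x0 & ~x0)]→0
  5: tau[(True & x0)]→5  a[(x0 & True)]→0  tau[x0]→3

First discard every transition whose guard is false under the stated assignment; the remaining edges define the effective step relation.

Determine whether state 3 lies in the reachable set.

Guard filter leaves 7 enabled edge(s).
L0 = {0}
L1 = {1,4}  total {0,1,4}
Reachable = {0,1,4}

Answer: UNREACHABLE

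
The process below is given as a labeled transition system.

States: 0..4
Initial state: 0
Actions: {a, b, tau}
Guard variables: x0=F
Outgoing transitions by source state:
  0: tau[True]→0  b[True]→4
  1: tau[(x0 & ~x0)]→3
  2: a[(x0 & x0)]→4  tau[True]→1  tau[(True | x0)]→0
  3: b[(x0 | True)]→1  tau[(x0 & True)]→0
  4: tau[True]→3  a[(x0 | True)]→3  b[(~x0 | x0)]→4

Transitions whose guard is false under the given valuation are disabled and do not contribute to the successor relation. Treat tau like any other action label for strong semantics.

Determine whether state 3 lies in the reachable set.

Answer: REACHABLE

Analysis:
8 transition(s) survive guard evaluation.
depth 0: {0}
depth 1: {4}  total {0,4}
depth 2: {3}  total {0,3,4}
depth 3: {1}  total {0,1,3,4}
Reachable = {0,1,3,4}
Path to 3: b·tau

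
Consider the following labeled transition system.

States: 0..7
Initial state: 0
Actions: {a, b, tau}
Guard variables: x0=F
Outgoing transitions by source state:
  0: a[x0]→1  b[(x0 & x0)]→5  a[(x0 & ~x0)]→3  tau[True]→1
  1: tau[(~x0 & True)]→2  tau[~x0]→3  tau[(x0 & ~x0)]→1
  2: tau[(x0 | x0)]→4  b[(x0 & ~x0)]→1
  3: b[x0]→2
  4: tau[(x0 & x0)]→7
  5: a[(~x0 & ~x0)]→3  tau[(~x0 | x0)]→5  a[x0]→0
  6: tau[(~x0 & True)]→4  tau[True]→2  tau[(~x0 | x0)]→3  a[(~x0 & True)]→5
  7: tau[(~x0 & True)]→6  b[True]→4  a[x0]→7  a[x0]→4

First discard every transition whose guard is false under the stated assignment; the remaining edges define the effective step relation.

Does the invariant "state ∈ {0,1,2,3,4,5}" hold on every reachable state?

Allowed set {0,1,2,3,4,5}
R = {0,1,2,3}
  0: ✓
  1: ✓
  2: ✓
  3: ✓

Answer: INVARIANT HOLDS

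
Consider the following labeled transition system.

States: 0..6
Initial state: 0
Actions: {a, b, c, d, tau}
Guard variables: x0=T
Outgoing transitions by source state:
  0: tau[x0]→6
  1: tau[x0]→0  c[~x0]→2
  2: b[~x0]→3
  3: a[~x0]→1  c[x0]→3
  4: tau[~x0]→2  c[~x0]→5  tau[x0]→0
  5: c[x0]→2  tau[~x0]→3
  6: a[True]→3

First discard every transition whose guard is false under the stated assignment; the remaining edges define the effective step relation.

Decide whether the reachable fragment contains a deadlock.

Answer: DEADLOCK-FREE

Working:
Reachable = {0,3,6}
  0: tau→6  [deg 1]
  3: c→3  [deg 1]
  6: a→3  [deg 1]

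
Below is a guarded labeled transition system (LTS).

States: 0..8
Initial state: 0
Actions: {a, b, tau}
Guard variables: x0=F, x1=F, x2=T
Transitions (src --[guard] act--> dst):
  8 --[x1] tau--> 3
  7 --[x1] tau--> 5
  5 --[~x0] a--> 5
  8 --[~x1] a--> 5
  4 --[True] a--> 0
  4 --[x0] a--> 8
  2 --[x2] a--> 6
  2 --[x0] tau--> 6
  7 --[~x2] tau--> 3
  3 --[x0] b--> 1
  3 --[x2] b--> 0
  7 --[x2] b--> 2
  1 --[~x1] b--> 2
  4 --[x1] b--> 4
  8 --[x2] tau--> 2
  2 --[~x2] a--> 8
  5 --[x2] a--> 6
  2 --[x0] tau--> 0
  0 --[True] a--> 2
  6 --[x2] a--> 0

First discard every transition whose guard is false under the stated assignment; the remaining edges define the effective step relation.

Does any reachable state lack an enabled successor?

Reach set: {0,2,6}
  0: a→2  [1 exit(s)]
  2: a→6  [1 exit(s)]
  6: a→0  [1 exit(s)]

Answer: DEADLOCK-FREE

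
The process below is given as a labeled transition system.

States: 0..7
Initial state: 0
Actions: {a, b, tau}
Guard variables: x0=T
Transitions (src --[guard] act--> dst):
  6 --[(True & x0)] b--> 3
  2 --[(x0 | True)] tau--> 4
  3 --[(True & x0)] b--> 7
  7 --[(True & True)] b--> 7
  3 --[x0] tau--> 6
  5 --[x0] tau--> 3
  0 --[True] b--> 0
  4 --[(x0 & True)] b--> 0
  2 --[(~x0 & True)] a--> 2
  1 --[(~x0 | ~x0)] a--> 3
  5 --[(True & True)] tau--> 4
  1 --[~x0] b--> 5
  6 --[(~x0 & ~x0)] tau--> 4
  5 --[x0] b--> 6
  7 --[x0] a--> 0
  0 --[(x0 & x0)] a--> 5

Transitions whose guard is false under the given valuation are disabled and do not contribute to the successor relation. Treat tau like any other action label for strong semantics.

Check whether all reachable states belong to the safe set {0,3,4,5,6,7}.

Answer: INVARIANT HOLDS

Working:
Allowed set {0,3,4,5,6,7}
Reachable = {0,3,4,5,6,7}
  0: ok
  3: ok
  4: ok
  5: ok
  6: ok
  7: ok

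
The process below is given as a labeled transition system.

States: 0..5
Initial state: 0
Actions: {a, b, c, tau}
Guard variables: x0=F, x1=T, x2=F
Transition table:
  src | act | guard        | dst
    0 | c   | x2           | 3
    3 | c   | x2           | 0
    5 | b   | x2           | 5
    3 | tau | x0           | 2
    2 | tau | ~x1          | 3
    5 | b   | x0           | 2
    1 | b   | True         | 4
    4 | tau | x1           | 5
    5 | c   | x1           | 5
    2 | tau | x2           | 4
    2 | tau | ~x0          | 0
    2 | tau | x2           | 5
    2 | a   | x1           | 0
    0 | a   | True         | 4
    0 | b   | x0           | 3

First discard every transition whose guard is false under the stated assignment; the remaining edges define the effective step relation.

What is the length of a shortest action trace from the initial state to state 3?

Breadth-first toward 3:
  depth 0: {0}
  depth 1: {4}
  depth 2: {5}
3 never appears.

Answer: UNREACHABLE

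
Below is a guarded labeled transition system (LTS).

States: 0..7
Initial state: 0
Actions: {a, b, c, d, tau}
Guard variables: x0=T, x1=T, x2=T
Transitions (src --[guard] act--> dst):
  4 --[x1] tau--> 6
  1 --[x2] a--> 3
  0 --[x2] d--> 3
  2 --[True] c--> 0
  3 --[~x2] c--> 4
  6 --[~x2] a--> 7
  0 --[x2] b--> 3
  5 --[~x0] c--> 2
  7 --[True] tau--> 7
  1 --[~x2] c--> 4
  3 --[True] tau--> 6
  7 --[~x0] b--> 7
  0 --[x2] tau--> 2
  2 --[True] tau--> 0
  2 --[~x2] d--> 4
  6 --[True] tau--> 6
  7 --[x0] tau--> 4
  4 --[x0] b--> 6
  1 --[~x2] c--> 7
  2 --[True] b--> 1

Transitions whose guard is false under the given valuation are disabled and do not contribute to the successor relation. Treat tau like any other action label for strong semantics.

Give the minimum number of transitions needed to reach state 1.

Answer: 2

Trace:
BFS to 1:
  Layer 0: {0}
  Layer 1: {2,3}
  Layer 2: {1,6}
depth(1)=2, e.g. tau·b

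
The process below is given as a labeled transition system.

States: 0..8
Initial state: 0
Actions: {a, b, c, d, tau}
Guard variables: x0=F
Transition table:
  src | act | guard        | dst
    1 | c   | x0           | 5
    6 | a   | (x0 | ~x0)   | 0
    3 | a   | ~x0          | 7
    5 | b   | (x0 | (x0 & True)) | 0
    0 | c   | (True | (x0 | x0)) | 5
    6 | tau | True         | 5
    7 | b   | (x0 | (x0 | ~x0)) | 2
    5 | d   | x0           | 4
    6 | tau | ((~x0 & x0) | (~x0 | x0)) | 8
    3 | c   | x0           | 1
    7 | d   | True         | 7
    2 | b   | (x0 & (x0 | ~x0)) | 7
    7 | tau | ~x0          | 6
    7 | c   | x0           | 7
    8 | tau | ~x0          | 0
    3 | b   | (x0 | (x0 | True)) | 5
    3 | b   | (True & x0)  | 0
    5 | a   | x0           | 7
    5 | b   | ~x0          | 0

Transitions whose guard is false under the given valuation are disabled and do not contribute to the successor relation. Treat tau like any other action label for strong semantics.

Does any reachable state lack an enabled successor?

R = {0,5}
  0: c→5  [deg 1]
  5: b→0  [deg 1]

Answer: DEADLOCK-FREE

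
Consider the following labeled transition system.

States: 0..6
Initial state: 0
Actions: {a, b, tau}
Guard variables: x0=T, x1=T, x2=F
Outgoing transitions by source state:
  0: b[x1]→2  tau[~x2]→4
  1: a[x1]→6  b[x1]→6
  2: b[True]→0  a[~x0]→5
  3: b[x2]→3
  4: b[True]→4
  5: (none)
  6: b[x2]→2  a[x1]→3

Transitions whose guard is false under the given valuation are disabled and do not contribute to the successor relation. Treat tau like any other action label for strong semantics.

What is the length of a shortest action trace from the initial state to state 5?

Breadth-first toward 5:
  L0 = {0}
  L1 = {2,4}
5 never appears.

Answer: UNREACHABLE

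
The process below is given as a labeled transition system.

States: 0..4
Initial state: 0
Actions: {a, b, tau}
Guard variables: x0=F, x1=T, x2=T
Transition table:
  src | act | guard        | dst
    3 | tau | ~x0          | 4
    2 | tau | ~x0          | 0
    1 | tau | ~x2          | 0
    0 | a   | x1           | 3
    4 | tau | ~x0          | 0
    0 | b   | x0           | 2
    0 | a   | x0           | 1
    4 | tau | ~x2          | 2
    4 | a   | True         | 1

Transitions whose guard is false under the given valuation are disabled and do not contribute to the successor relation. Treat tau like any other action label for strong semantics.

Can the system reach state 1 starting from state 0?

Answer: REACHABLE

Trace:
After dropping false guards: 5 live edges.
L0 = {0}
L1 = {3}  total {0,3}
L2 = {4}  total {0,3,4}
L3 = {1}  total {0,1,3,4}
R = {0,1,3,4}
trace reaching 1: a·tau·a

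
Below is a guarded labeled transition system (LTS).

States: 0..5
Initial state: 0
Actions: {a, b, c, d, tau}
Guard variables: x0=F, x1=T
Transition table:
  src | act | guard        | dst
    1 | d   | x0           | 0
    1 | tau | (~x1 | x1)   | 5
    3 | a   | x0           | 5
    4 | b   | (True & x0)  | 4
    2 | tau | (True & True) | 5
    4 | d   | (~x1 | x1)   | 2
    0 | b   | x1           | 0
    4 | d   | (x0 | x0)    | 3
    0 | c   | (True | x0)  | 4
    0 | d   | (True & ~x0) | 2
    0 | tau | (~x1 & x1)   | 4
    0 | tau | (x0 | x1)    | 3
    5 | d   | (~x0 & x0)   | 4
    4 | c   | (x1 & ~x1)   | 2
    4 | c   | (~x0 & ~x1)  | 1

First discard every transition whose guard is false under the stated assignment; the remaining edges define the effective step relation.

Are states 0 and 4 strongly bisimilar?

Bisimulation quotient by refinement:
  P[0] = {{0,1,2,3,4,5}}
  P[1] = {{0},{1,2},{3,5},{4}}
stable after 2 split(s): 4 block(s)
class of 0: {0}; class of 4: {4}

Answer: NOT BISIMILAR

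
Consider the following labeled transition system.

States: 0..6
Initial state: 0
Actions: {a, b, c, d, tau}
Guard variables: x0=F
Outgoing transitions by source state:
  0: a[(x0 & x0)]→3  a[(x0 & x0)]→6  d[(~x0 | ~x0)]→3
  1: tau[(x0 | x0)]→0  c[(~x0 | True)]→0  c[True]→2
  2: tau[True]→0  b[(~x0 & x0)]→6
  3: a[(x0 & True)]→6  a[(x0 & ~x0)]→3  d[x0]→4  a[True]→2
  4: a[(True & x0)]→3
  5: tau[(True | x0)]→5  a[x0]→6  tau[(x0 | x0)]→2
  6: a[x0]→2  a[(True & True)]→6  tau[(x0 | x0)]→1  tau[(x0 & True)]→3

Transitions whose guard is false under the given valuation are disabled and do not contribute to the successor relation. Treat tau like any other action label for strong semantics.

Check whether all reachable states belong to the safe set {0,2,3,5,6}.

Answer: INVARIANT HOLDS

Working:
Safe = {0,2,3,5,6}
R = {0,2,3}
  0: ok
  2: ok
  3: ok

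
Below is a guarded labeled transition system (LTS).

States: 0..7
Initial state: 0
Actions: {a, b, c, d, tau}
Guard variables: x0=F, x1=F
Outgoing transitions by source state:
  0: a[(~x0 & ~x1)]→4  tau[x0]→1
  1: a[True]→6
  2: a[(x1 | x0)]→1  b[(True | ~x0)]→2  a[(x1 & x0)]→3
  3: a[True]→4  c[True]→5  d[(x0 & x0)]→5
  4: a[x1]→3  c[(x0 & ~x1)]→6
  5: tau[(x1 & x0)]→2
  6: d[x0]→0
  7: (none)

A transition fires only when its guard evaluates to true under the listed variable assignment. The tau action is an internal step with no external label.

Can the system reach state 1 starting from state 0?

5 transition(s) survive guard evaluation.
L0 = {0}
L1 = {4}  cumulative {0,4}
Reachable = {0,4}

Answer: UNREACHABLE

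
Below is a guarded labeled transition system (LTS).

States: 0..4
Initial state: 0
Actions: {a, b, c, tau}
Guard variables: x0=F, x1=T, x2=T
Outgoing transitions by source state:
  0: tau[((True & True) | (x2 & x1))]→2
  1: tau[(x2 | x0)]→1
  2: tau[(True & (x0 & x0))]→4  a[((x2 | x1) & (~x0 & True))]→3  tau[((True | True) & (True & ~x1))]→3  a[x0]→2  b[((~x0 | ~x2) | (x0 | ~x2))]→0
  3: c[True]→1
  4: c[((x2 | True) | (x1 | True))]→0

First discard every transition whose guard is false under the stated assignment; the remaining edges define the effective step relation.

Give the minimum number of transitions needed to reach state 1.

Breadth-first toward 1:
  Layer 0: {0}
  Layer 1: {2}
  Layer 2: {3}
  Layer 3: {1}
depth(1)=3, e.g. tau·a·c

Answer: 3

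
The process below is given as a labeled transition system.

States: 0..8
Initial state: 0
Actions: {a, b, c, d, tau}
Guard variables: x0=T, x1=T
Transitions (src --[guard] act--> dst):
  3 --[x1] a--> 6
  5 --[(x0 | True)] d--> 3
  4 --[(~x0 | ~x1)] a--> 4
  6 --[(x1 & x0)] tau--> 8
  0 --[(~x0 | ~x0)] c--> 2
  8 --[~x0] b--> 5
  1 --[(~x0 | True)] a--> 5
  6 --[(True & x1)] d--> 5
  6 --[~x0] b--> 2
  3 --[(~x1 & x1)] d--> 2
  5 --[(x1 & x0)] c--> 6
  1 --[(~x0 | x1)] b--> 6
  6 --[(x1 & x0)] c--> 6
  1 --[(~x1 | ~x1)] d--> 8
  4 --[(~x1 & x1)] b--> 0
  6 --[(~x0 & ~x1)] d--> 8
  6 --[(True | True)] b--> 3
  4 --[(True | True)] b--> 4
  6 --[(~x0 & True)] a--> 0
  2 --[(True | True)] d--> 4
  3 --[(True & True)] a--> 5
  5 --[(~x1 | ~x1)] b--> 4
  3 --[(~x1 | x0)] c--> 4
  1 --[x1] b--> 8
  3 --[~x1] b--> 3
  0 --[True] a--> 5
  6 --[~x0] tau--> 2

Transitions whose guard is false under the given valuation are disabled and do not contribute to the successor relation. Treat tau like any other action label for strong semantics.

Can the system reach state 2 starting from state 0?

Guard filter leaves 15 enabled edge(s).
depth 0: {0}
depth 1: {5}  now seen {0,5}
depth 2: {3,6}  now seen {0,3,5,6}
depth 3: {4,8}  now seen {0,3,4,5,6,8}
Reach set: {0,3,4,5,6,8}

Answer: UNREACHABLE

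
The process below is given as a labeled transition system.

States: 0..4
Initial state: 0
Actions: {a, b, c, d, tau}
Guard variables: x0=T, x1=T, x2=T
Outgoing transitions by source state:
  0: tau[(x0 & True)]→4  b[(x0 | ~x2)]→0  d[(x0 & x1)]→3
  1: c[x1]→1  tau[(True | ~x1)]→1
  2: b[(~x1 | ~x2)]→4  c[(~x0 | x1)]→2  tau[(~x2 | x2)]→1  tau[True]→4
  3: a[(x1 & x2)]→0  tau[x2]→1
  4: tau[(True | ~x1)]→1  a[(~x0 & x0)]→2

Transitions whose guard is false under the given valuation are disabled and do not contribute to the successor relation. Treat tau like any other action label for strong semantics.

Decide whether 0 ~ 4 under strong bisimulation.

Answer: NOT BISIMILAR

Working:
Compute ~ classes (split until stable):
  round 0: {{0,1,2,3,4}}
  round 1: {{0},{1,2},{3},{4}}
  round 2: {{0},{1},{2},{3},{4}}
stable after 3 split(s): 5 block(s)
class of 0: {0}; class of 4: {4}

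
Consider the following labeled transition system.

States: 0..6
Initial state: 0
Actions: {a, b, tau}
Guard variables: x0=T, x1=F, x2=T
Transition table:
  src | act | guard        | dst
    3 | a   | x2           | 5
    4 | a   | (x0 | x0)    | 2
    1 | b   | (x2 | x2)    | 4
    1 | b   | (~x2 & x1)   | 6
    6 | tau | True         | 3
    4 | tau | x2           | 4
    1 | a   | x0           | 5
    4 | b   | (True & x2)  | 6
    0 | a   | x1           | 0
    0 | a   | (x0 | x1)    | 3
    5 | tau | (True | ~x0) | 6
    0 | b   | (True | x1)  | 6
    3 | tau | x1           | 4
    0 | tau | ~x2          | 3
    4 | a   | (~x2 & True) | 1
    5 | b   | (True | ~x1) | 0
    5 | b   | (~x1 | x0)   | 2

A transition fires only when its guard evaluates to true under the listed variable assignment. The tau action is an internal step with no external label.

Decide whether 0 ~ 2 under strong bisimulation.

Answer: NOT BISIMILAR

Trace:
Refine partition for ~:
  round 0: {{0,1,2,3,4,5,6}}
  round 1: {{0,1},{2},{3},{4},{5},{6}}
  round 2: {{0},{1},{2},{3},{4},{5},{6}}
stable after 3 split(s): 7 block(s)
class of 0: {0}; class of 2: {2}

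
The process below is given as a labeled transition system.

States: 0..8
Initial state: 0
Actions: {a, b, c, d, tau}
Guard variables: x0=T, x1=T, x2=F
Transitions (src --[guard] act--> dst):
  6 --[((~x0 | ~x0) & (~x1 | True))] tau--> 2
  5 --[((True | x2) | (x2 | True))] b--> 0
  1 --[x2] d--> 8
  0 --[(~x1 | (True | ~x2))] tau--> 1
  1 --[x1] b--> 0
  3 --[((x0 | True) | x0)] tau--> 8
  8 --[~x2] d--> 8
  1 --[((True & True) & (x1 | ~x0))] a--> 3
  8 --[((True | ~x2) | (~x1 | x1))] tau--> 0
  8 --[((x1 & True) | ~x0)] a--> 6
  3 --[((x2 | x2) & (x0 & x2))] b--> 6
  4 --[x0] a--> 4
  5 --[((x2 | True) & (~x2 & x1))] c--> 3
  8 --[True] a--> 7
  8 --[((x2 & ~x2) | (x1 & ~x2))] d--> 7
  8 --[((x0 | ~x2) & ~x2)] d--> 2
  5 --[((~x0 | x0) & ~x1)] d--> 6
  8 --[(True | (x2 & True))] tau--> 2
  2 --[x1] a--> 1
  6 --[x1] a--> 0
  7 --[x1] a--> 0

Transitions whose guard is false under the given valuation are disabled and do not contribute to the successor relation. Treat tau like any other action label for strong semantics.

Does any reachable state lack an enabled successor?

Reach set: {0,1,2,3,6,7,8}
  0: tau→1  [deg 1]
  1: a→3  b→0  [deg 2]
  2: a→1  [deg 1]
  3: tau→8  [deg 1]
  6: a→0  [deg 1]
  7: a→0  [deg 1]
  8: a→6  a→7  d→2  d→7  d→8  tau→0  tau→2  [deg 7]

Answer: DEADLOCK-FREE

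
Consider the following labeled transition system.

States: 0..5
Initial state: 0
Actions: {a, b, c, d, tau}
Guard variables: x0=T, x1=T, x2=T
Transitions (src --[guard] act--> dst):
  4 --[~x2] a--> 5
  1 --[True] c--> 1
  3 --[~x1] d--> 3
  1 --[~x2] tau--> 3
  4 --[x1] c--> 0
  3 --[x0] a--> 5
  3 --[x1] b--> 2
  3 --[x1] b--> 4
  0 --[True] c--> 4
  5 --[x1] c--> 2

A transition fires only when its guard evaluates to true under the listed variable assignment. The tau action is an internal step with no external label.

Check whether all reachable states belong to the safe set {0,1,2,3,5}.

Answer: INVARIANT VIOLATED at state 4

Analysis:
Safe = {0,1,2,3,5}
Reach set: {0,4}
  0: ✓
  4: ✗ unsafe
counterexample path to 4: c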